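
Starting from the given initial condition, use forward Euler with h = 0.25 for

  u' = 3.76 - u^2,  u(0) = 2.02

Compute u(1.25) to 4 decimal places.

1.9391

Euler: u_{n+1} = u_n + h·f(t_n, u_n).
t=0.000000, u=2.020000: f=-0.320400 → u ← 2.020000 + 0.25·(-0.320400) = 1.939900
t=0.250000, u=1.939900: f=-0.003212 → u ← 1.939900 + 0.25·(-0.003212) = 1.939097
t=0.500000, u=1.939097: f=-0.000097 → u ← 1.939097 + 0.25·(-0.000097) = 1.939073
t=0.750000, u=1.939073: f=-0.000003 → u ← 1.939073 + 0.25·(-0.000003) = 1.939072
t=1.000000, u=1.939072: f=0.000000 → u ← 1.939072 + 0.25·0.000000 = 1.939072
u(1.25) ≈ 1.9391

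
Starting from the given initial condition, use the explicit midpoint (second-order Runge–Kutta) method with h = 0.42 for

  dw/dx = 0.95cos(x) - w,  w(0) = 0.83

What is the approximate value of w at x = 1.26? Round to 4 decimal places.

Midpoint: k1 = f(x_n, w_n); k2 = f(x_n + h/2, w_n + (h/2)·k1); w_{n+1} = w_n + h·k2.
x=0.000000, w=0.830000:
  k1 = f(0.000000, 0.830000) = 0.120000
  k2 = f(0.210000, 0.855200) = 0.073929
  w ← 0.830000 + 0.42·0.073929 = 0.861050
x=0.420000, w=0.861050:
  k1 = f(0.420000, 0.861050) = 0.006384
  k2 = f(0.630000, 0.862391) = -0.094765
  w ← 0.861050 + 0.42·(-0.094765) = 0.821249
x=0.840000, w=0.821249:
  k1 = f(0.840000, 0.821249) = -0.187159
  k2 = f(1.050000, 0.781946) = -0.309253
  w ← 0.821249 + 0.42·(-0.309253) = 0.691363
w(1.26) ≈ 0.6914

0.6914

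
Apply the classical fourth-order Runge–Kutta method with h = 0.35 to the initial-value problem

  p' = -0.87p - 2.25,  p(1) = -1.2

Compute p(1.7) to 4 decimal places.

-1.8322

RK4: k1 = f(s_n, p_n); k2 = f(s_n + h/2, p_n + (h/2)·k1); k3 = f(s_n + h/2, p_n + (h/2)·k2); k4 = f(s_n + h, p_n + h·k3); p_{n+1} = p_n + (h/6)·(k1 + 2k2 + 2k3 + k4).
s=1.000000, p=-1.200000:
  k1 = f(1.000000, -1.200000) = -1.206000
  k2 = f(1.175000, -1.411050) = -1.022387
  k3 = f(1.175000, -1.378918) = -1.050342
  k4 = f(1.350000, -1.567620) = -0.886171
  p ← -1.200000 + (0.35/6)·(k1 + 2k2 + 2k3 + k4) = -1.563862
s=1.350000, p=-1.563862:
  k1 = f(1.350000, -1.563862) = -0.889440
  k2 = f(1.525000, -1.719514) = -0.754023
  k3 = f(1.525000, -1.695816) = -0.774640
  k4 = f(1.700000, -1.834986) = -0.653562
  p ← -1.563862 + (0.35/6)·(k1 + 2k2 + 2k3 + k4) = -1.832214
p(1.7) ≈ -1.8322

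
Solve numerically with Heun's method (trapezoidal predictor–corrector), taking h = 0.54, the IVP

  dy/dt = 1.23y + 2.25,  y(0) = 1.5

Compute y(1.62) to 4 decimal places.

Heun: k1 = f(t_n, y_n); k2 = f(t_n + h, y_n + h·k1); y_{n+1} = y_n + (h/2)·(k1 + k2).
t=0.000000, y=1.500000:
  k1 = f(0.000000, 1.500000) = 4.095000
  k2 = f(0.540000, 3.711300) = 6.814899
  y ← 1.500000 + (0.54/2)·(4.095000 + 6.814899) = 4.445673
t=0.540000, y=4.445673:
  k1 = f(0.540000, 4.445673) = 7.718177
  k2 = f(1.080000, 8.613489) = 12.844591
  y ← 4.445673 + (0.54/2)·(7.718177 + 12.844591) = 9.997620
t=1.080000, y=9.997620:
  k1 = f(1.080000, 9.997620) = 14.547073
  k2 = f(1.620000, 17.853040) = 24.209239
  y ← 9.997620 + (0.54/2)·(14.547073 + 24.209239) = 20.461824
y(1.62) ≈ 20.4618

20.4618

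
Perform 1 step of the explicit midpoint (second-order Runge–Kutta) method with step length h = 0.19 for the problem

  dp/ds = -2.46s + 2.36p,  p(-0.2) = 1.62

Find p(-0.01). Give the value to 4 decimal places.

Midpoint: k1 = f(s_n, p_n); k2 = f(s_n + h/2, p_n + (h/2)·k1); p_{n+1} = p_n + h·k2.
s=-0.200000, p=1.620000:
  k1 = f(-0.200000, 1.620000) = 4.315200
  k2 = f(-0.105000, 2.029944) = 5.048968
  p ← 1.620000 + 0.19·5.048968 = 2.579304
p(-0.01) ≈ 2.5793

2.5793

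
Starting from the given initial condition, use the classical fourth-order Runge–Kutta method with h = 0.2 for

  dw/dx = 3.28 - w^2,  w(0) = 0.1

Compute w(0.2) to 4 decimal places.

0.7149

RK4: k1 = f(x_n, w_n); k2 = f(x_n + h/2, w_n + (h/2)·k1); k3 = f(x_n + h/2, w_n + (h/2)·k2); k4 = f(x_n + h, w_n + h·k3); w_{n+1} = w_n + (h/6)·(k1 + 2k2 + 2k3 + k4).
x=0.000000, w=0.100000:
  k1 = f(0.000000, 0.100000) = 3.270000
  k2 = f(0.100000, 0.427000) = 3.097671
  k3 = f(0.100000, 0.409767) = 3.112091
  k4 = f(0.200000, 0.722418) = 2.758112
  w ← 0.100000 + (0.2/6)·(k1 + 2k2 + 2k3 + k4) = 0.714921
w(0.2) ≈ 0.7149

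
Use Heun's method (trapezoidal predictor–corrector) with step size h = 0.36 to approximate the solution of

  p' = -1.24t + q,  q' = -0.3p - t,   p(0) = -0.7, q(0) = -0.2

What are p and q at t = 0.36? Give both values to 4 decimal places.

Heun on (p,q): k1 = f(t_n, state_n); k2 = f(t_n + h, state_n + h·k1); state_{n+1} = state_n + (h/2)·(k1 + k2).
0.000000: (-0.700000, -0.200000)
  k1 = (-0.200000, 0.210000)
  predictor → (-0.772000, -0.124400)
  k2 = (-0.570800, -0.128400)
  → (-0.838744, -0.185312)
(p(0.36), q(0.36)) ≈ (-0.8387, -0.1853)

-0.8387, -0.1853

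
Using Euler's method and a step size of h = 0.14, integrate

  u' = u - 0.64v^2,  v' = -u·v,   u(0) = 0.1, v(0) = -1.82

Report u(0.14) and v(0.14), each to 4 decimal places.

Euler on (u,v): u_{n+1} = u_n + h·u', v_{n+1} = v_n + h·v'.
0.000000: (0.100000, -1.820000); f=(-2.019936, 0.182000) → (-0.182791, -1.794520)
(u(0.14), v(0.14)) ≈ (-0.1828, -1.7945)

-0.1828, -1.7945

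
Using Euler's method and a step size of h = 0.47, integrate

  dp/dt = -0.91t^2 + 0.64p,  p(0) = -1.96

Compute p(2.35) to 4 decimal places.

Euler: p_{n+1} = p_n + h·f(t_n, p_n).
t=0.000000, p=-1.960000: f=-1.254400 → p ← -1.960000 + 0.47·(-1.254400) = -2.549568
t=0.470000, p=-2.549568: f=-1.832743 → p ← -2.549568 + 0.47·(-1.832743) = -3.410957
t=0.940000, p=-3.410957: f=-2.987088 → p ← -3.410957 + 0.47·(-2.987088) = -4.814889
t=1.410000, p=-4.814889: f=-4.890700 → p ← -4.814889 + 0.47·(-4.890700) = -7.113517
t=1.880000, p=-7.113517: f=-7.768955 → p ← -7.113517 + 0.47·(-7.768955) = -10.764926
p(2.35) ≈ -10.7649

-10.7649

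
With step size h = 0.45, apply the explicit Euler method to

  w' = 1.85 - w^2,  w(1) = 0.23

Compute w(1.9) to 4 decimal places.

1.3857

Euler: w_{n+1} = w_n + h·f(t_n, w_n).
t=1.000000, w=0.230000: f=1.797100 → w ← 0.230000 + 0.45·1.797100 = 1.038695
t=1.450000, w=1.038695: f=0.771113 → w ← 1.038695 + 0.45·0.771113 = 1.385696
w(1.9) ≈ 1.3857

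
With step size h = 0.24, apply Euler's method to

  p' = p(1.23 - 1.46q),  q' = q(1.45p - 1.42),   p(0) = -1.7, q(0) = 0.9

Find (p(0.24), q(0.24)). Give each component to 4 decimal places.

-1.6657, 0.0608

Euler on (p,q): p_{n+1} = p_n + h·p', q_{n+1} = q_n + h·q'.
0.000000: (-1.700000, 0.900000); f=(0.142800, -3.496500) → (-1.665728, 0.060840)
(p(0.24), q(0.24)) ≈ (-1.6657, 0.0608)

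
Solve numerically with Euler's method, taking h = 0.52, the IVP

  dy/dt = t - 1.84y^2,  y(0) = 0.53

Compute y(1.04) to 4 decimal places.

Euler: y_{n+1} = y_n + h·f(t_n, y_n).
t=0.000000, y=0.530000: f=-0.516856 → y ← 0.530000 + 0.52·(-0.516856) = 0.261235
t=0.520000, y=0.261235: f=0.394432 → y ← 0.261235 + 0.52·0.394432 = 0.466339
y(1.04) ≈ 0.4663

0.4663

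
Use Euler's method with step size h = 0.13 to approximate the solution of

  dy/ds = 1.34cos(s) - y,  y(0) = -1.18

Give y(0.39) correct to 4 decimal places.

Euler: y_{n+1} = y_n + h·f(s_n, y_n).
s=0.000000, y=-1.180000: f=2.520000 → y ← -1.180000 + 0.13·2.520000 = -0.852400
s=0.130000, y=-0.852400: f=2.181093 → y ← -0.852400 + 0.13·2.181093 = -0.568858
s=0.260000, y=-0.568858: f=1.863820 → y ← -0.568858 + 0.13·1.863820 = -0.326561
y(0.39) ≈ -0.3266

-0.3266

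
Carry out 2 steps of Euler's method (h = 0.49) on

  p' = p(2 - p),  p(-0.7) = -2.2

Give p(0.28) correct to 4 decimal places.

-35.4983

Euler: p_{n+1} = p_n + h·f(s_n, p_n).
s=-0.700000, p=-2.200000: f=-9.240000 → p ← -2.200000 + 0.49·(-9.240000) = -6.727600
s=-0.210000, p=-6.727600: f=-58.715802 → p ← -6.727600 + 0.49·(-58.715802) = -35.498343
p(0.28) ≈ -35.4983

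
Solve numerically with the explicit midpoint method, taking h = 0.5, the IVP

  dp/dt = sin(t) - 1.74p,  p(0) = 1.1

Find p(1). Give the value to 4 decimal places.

0.5838

Midpoint: k1 = f(t_n, p_n); k2 = f(t_n + h/2, p_n + (h/2)·k1); p_{n+1} = p_n + h·k2.
t=0.000000, p=1.100000:
  k1 = f(0.000000, 1.100000) = -1.914000
  k2 = f(0.250000, 0.621500) = -0.834006
  p ← 1.100000 + 0.5·(-0.834006) = 0.682997
t=0.500000, p=0.682997:
  k1 = f(0.500000, 0.682997) = -0.708989
  k2 = f(0.750000, 0.505750) = -0.198366
  p ← 0.682997 + 0.5·(-0.198366) = 0.583814
p(1) ≈ 0.5838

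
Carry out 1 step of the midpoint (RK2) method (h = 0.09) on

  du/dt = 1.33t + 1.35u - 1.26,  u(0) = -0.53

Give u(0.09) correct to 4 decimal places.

Midpoint: k1 = f(t_n, u_n); k2 = f(t_n + h/2, u_n + (h/2)·k1); u_{n+1} = u_n + h·k2.
t=0.000000, u=-0.530000:
  k1 = f(0.000000, -0.530000) = -1.975500
  k2 = f(0.045000, -0.618897) = -2.035662
  u ← -0.530000 + 0.09·(-2.035662) = -0.713210
u(0.09) ≈ -0.7132

-0.7132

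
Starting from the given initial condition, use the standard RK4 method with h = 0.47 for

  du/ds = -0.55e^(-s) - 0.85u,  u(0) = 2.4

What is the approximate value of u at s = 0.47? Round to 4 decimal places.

RK4: k1 = f(s_n, u_n); k2 = f(s_n + h/2, u_n + (h/2)·k1); k3 = f(s_n + h/2, u_n + (h/2)·k2); k4 = f(s_n + h, u_n + h·k3); u_{n+1} = u_n + (h/6)·(k1 + 2k2 + 2k3 + k4).
s=0.000000, u=2.400000:
  k1 = f(0.000000, 2.400000) = -2.590000
  k2 = f(0.235000, 1.791350) = -1.957461
  k3 = f(0.235000, 1.939997) = -2.083811
  k4 = f(0.470000, 1.420609) = -1.551269
  u ← 2.400000 + (0.47/6)·(k1 + 2k2 + 2k3 + k4) = 1.442468
u(0.47) ≈ 1.4425

1.4425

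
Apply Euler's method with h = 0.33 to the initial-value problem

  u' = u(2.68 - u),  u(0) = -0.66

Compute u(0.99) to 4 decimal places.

-9.6090

Euler: u_{n+1} = u_n + h·f(x_n, u_n).
x=0.000000, u=-0.660000: f=-2.204400 → u ← -0.660000 + 0.33·(-2.204400) = -1.387452
x=0.330000, u=-1.387452: f=-5.643394 → u ← -1.387452 + 0.33·(-5.643394) = -3.249772
x=0.660000, u=-3.249772: f=-19.270408 → u ← -3.249772 + 0.33·(-19.270408) = -9.609007
u(0.99) ≈ -9.6090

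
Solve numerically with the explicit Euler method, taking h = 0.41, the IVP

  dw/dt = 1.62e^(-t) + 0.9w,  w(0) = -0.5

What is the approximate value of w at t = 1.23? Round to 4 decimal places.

0.8579

Euler: w_{n+1} = w_n + h·f(t_n, w_n).
t=0.000000, w=-0.500000: f=1.170000 → w ← -0.500000 + 0.41·1.170000 = -0.020300
t=0.410000, w=-0.020300: f=1.056843 → w ← -0.020300 + 0.41·1.056843 = 0.413006
t=0.820000, w=0.413006: f=1.085204 → w ← 0.413006 + 0.41·1.085204 = 0.857940
w(1.23) ≈ 0.8579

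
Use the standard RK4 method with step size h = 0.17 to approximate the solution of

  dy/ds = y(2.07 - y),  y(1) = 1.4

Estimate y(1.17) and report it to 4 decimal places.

1.5487

RK4: k1 = f(s_n, y_n); k2 = f(s_n + h/2, y_n + (h/2)·k1); k3 = f(s_n + h/2, y_n + (h/2)·k2); k4 = f(s_n + h, y_n + h·k3); y_{n+1} = y_n + (h/6)·(k1 + 2k2 + 2k3 + k4).
s=1.000000, y=1.400000:
  k1 = f(1.000000, 1.400000) = 0.938000
  k2 = f(1.085000, 1.479730) = 0.873440
  k3 = f(1.085000, 1.474242) = 0.878291
  k4 = f(1.170000, 1.549309) = 0.806711
  y ← 1.400000 + (0.17/6)·(k1 + 2k2 + 2k3 + k4) = 1.548698
y(1.17) ≈ 1.5487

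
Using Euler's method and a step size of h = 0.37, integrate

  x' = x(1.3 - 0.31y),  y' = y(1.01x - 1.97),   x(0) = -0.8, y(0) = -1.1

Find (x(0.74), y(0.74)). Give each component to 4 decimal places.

Euler on (x,y): x_{n+1} = x_n + h·x', y_{n+1} = y_n + h·y'.
0.000000: (-0.800000, -1.100000); f=(-1.312800, 3.055800) → (-1.285736, 0.030646)
0.370000: (-1.285736, 0.030646); f=(-1.659242, -0.100169) → (-1.899656, -0.006417)
(x(0.74), y(0.74)) ≈ (-1.8997, -0.0064)

-1.8997, -0.0064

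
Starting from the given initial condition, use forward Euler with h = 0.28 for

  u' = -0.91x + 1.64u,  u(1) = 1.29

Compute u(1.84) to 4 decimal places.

2.5921

Euler: u_{n+1} = u_n + h·f(x_n, u_n).
x=1.000000, u=1.290000: f=1.205600 → u ← 1.290000 + 0.28·1.205600 = 1.627568
x=1.280000, u=1.627568: f=1.504412 → u ← 1.627568 + 0.28·1.504412 = 2.048803
x=1.560000, u=2.048803: f=1.940437 → u ← 2.048803 + 0.28·1.940437 = 2.592126
u(1.84) ≈ 2.5921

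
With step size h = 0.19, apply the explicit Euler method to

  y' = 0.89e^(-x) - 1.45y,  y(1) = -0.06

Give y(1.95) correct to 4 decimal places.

Euler: y_{n+1} = y_n + h·f(x_n, y_n).
x=1.000000, y=-0.060000: f=0.414413 → y ← -0.060000 + 0.19·0.414413 = 0.018738
x=1.190000, y=0.018738: f=0.243586 → y ← 0.018738 + 0.19·0.243586 = 0.065020
x=1.380000, y=0.065020: f=0.129626 → y ← 0.065020 + 0.19·0.129626 = 0.089649
x=1.570000, y=0.089649: f=0.055169 → y ← 0.089649 + 0.19·0.055169 = 0.100131
x=1.760000, y=0.100131: f=0.007930 → y ← 0.100131 + 0.19·0.007930 = 0.101638
y(1.95) ≈ 0.1016

0.1016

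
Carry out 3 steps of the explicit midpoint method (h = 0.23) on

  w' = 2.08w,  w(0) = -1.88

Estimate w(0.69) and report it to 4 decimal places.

-7.5975

Midpoint: k1 = f(t_n, w_n); k2 = f(t_n + h/2, w_n + (h/2)·k1); w_{n+1} = w_n + h·k2.
t=0.000000, w=-1.880000:
  k1 = f(0.000000, -1.880000) = -3.910400
  k2 = f(0.115000, -2.329696) = -4.845768
  w ← -1.880000 + 0.23·(-4.845768) = -2.994527
t=0.230000, w=-2.994527:
  k1 = f(0.230000, -2.994527) = -6.228615
  k2 = f(0.345000, -3.710817) = -7.718500
  w ← -2.994527 + 0.23·(-7.718500) = -4.769782
t=0.460000, w=-4.769782:
  k1 = f(0.460000, -4.769782) = -9.921146
  k2 = f(0.575000, -5.910713) = -12.294284
  w ← -4.769782 + 0.23·(-12.294284) = -7.597467
w(0.69) ≈ -7.5975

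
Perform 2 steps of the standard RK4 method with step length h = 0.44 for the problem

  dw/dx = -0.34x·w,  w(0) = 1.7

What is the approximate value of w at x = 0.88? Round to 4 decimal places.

RK4: k1 = f(x_n, w_n); k2 = f(x_n + h/2, w_n + (h/2)·k1); k3 = f(x_n + h/2, w_n + (h/2)·k2); k4 = f(x_n + h, w_n + h·k3); w_{n+1} = w_n + (h/6)·(k1 + 2k2 + 2k3 + k4).
x=0.000000, w=1.700000:
  k1 = f(0.000000, 1.700000) = 0.000000
  k2 = f(0.220000, 1.700000) = -0.127160
  k3 = f(0.220000, 1.672025) = -0.125067
  k4 = f(0.440000, 1.644970) = -0.246088
  w ← 1.700000 + (0.44/6)·(k1 + 2k2 + 2k3 + k4) = 1.644960
x=0.440000, w=1.644960:
  k1 = f(0.440000, 1.644960) = -0.246086
  k2 = f(0.660000, 1.590821) = -0.356980
  k3 = f(0.660000, 1.566425) = -0.351506
  k4 = f(0.880000, 1.490298) = -0.445897
  w ← 1.644960 + (0.44/6)·(k1 + 2k2 + 2k3 + k4) = 1.490304
w(0.88) ≈ 1.4903

1.4903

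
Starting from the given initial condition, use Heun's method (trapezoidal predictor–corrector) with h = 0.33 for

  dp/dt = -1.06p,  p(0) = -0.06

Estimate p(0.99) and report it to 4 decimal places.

-0.0216

Heun: k1 = f(t_n, p_n); k2 = f(t_n + h, p_n + h·k1); p_{n+1} = p_n + (h/2)·(k1 + k2).
t=0.000000, p=-0.060000:
  k1 = f(0.000000, -0.060000) = 0.063600
  k2 = f(0.330000, -0.039012) = 0.041353
  p ← -0.060000 + (0.33/2)·(0.063600 + 0.041353) = -0.042683
t=0.330000, p=-0.042683:
  k1 = f(0.330000, -0.042683) = 0.045244
  k2 = f(0.660000, -0.027752) = 0.029417
  p ← -0.042683 + (0.33/2)·(0.045244 + 0.029417) = -0.030364
t=0.660000, p=-0.030364:
  k1 = f(0.660000, -0.030364) = 0.032186
  k2 = f(0.990000, -0.019742) = 0.020927
  p ← -0.030364 + (0.33/2)·(0.032186 + 0.020927) = -0.021600
p(0.99) ≈ -0.0216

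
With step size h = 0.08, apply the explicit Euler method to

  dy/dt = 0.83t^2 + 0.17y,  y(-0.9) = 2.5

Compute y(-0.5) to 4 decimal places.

2.8670

Euler: y_{n+1} = y_n + h·f(t_n, y_n).
t=-0.900000, y=2.500000: f=1.097300 → y ← 2.500000 + 0.08·1.097300 = 2.587784
t=-0.820000, y=2.587784: f=0.998015 → y ← 2.587784 + 0.08·0.998015 = 2.667625
t=-0.740000, y=2.667625: f=0.908004 → y ← 2.667625 + 0.08·0.908004 = 2.740266
t=-0.660000, y=2.740266: f=0.827393 → y ← 2.740266 + 0.08·0.827393 = 2.806457
t=-0.580000, y=2.806457: f=0.756310 → y ← 2.806457 + 0.08·0.756310 = 2.866962
y(-0.5) ≈ 2.8670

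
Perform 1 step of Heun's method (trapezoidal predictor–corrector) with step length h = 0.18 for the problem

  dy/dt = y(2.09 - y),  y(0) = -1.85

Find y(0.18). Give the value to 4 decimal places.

Heun: k1 = f(t_n, y_n); k2 = f(t_n + h, y_n + h·k1); y_{n+1} = y_n + (h/2)·(k1 + k2).
t=0.000000, y=-1.850000:
  k1 = f(0.000000, -1.850000) = -7.289000
  k2 = f(0.180000, -3.162020) = -16.606992
  y ← -1.850000 + (0.18/2)·(-7.289000 + (-16.606992)) = -4.000639
y(0.18) ≈ -4.0006

-4.0006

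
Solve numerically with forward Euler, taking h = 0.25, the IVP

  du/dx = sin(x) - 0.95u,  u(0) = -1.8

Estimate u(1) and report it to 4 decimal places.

-0.3107

Euler: u_{n+1} = u_n + h·f(x_n, u_n).
x=0.000000, u=-1.800000: f=1.710000 → u ← -1.800000 + 0.25·1.710000 = -1.372500
x=0.250000, u=-1.372500: f=1.551279 → u ← -1.372500 + 0.25·1.551279 = -0.984680
x=0.500000, u=-0.984680: f=1.414872 → u ← -0.984680 + 0.25·1.414872 = -0.630962
x=0.750000, u=-0.630962: f=1.281053 → u ← -0.630962 + 0.25·1.281053 = -0.310699
u(1) ≈ -0.3107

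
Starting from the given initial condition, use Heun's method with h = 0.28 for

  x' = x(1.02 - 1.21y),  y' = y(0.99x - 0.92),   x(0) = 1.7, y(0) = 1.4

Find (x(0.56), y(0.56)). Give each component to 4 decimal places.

Heun on (x,y): k1 = f(t_n, state_n); k2 = f(t_n + h, state_n + h·k1); state_{n+1} = state_n + (h/2)·(k1 + k2).
0.000000: (1.700000, 1.400000)
  k1 = (-1.145800, 1.068200)
  predictor → (1.379176, 1.699096)
  k2 = (-1.428697, 0.756751)
  → (1.339570, 1.655493)
0.280000: (1.339570, 1.655493)
  k1 = (-1.316994, 0.672419)
  predictor → (0.970812, 1.843771)
  k2 = (-1.175617, 0.075786)
  → (0.990605, 1.760242)
(x(0.56), y(0.56)) ≈ (0.9906, 1.7602)

0.9906, 1.7602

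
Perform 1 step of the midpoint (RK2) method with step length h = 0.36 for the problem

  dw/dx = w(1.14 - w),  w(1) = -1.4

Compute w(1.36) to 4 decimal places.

-3.7355

Midpoint: k1 = f(x_n, w_n); k2 = f(x_n + h/2, w_n + (h/2)·k1); w_{n+1} = w_n + h·k2.
x=1.000000, w=-1.400000:
  k1 = f(1.000000, -1.400000) = -3.556000
  k2 = f(1.180000, -2.040080) = -6.487618
  w ← -1.400000 + 0.36·(-6.487618) = -3.735542
w(1.36) ≈ -3.7355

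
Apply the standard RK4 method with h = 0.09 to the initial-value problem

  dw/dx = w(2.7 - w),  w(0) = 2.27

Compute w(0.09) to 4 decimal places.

2.3508

RK4: k1 = f(x_n, w_n); k2 = f(x_n + h/2, w_n + (h/2)·k1); k3 = f(x_n + h/2, w_n + (h/2)·k2); k4 = f(x_n + h, w_n + h·k3); w_{n+1} = w_n + (h/6)·(k1 + 2k2 + 2k3 + k4).
x=0.000000, w=2.270000:
  k1 = f(0.000000, 2.270000) = 0.976100
  k2 = f(0.045000, 2.313925) = 0.893350
  k3 = f(0.045000, 2.310201) = 0.900515
  k4 = f(0.090000, 2.351046) = 0.820406
  w ← 2.270000 + (0.09/6)·(k1 + 2k2 + 2k3 + k4) = 2.350764
w(0.09) ≈ 2.3508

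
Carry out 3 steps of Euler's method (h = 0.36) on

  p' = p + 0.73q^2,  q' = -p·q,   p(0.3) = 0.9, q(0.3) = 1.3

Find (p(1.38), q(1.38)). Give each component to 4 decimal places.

3.3938, 0.0387

Euler on (p,q): p_{n+1} = p_n + h·p', q_{n+1} = q_n + h·q'.
0.300000: (0.900000, 1.300000); f=(2.133700, -1.170000) → (1.668132, 0.878800)
0.660000: (1.668132, 0.878800); f=(2.231903, -1.465954) → (2.471617, 0.351056)
1.020000: (2.471617, 0.351056); f=(2.561583, -0.867677) → (3.393787, 0.038693)
(p(1.38), q(1.38)) ≈ (3.3938, 0.0387)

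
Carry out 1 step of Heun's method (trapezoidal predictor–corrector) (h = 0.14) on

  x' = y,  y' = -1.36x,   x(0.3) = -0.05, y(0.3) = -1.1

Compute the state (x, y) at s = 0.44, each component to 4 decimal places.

-0.2033, -1.0758

Heun on (x,y): k1 = f(s_n, state_n); k2 = f(s_n + h, state_n + h·k1); state_{n+1} = state_n + (h/2)·(k1 + k2).
0.300000: (-0.050000, -1.100000)
  k1 = (-1.100000, 0.068000)
  predictor → (-0.204000, -1.090480)
  k2 = (-1.090480, 0.277440)
  → (-0.203334, -1.075819)
(x(0.44), y(0.44)) ≈ (-0.2033, -1.0758)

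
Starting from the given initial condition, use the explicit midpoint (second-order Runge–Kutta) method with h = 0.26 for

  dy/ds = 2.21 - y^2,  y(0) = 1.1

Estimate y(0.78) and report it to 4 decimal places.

Midpoint: k1 = f(s_n, y_n); k2 = f(s_n + h/2, y_n + (h/2)·k1); y_{n+1} = y_n + h·k2.
s=0.000000, y=1.100000:
  k1 = f(0.000000, 1.100000) = 1.000000
  k2 = f(0.130000, 1.230000) = 0.697100
  y ← 1.100000 + 0.26·0.697100 = 1.281246
s=0.260000, y=1.281246:
  k1 = f(0.260000, 1.281246) = 0.568409
  k2 = f(0.390000, 1.355139) = 0.373598
  y ← 1.281246 + 0.26·0.373598 = 1.378381
s=0.520000, y=1.378381:
  k1 = f(0.520000, 1.378381) = 0.310065
  k2 = f(0.650000, 1.418690) = 0.197319
  y ← 1.378381 + 0.26·0.197319 = 1.429684
y(0.78) ≈ 1.4297

1.4297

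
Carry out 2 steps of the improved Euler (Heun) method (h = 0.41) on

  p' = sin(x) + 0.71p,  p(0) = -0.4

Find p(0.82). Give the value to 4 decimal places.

Heun: k1 = f(x_n, p_n); k2 = f(x_n + h, p_n + h·k1); p_{n+1} = p_n + (h/2)·(k1 + k2).
x=0.000000, p=-0.400000:
  k1 = f(0.000000, -0.400000) = -0.284000
  k2 = f(0.410000, -0.516440) = 0.031937
  p ← -0.400000 + (0.41/2)·(-0.284000 + 0.031937) = -0.451673
x=0.410000, p=-0.451673:
  k1 = f(0.410000, -0.451673) = 0.077922
  k2 = f(0.820000, -0.419725) = 0.433141
  p ← -0.451673 + (0.41/2)·(0.077922 + 0.433141) = -0.346905
p(0.82) ≈ -0.3469

-0.3469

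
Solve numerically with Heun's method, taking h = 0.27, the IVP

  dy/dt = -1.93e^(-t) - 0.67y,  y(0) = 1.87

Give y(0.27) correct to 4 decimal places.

Heun: k1 = f(t_n, y_n); k2 = f(t_n + h, y_n + h·k1); y_{n+1} = y_n + (h/2)·(k1 + k2).
t=0.000000, y=1.870000:
  k1 = f(0.000000, 1.870000) = -3.182900
  k2 = f(0.270000, 1.010617) = -2.150436
  y ← 1.870000 + (0.27/2)·(-3.182900 + (-2.150436)) = 1.150000
y(0.27) ≈ 1.1500

1.1500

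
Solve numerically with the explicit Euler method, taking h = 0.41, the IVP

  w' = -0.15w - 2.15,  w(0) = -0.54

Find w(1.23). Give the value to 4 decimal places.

-2.9316

Euler: w_{n+1} = w_n + h·f(x_n, w_n).
x=0.000000, w=-0.540000: f=-2.069000 → w ← -0.540000 + 0.41·(-2.069000) = -1.388290
x=0.410000, w=-1.388290: f=-1.941756 → w ← -1.388290 + 0.41·(-1.941756) = -2.184410
x=0.820000, w=-2.184410: f=-1.822338 → w ← -2.184410 + 0.41·(-1.822338) = -2.931569
w(1.23) ≈ -2.9316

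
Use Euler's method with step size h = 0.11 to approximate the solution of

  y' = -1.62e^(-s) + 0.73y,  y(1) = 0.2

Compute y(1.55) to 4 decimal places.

Euler: y_{n+1} = y_n + h·f(s_n, y_n).
s=1.000000, y=0.200000: f=-0.449965 → y ← 0.200000 + 0.11·(-0.449965) = 0.150504
s=1.110000, y=0.150504: f=-0.424018 → y ← 0.150504 + 0.11·(-0.424018) = 0.103862
s=1.220000, y=0.103862: f=-0.402454 → y ← 0.103862 + 0.11·(-0.402454) = 0.059592
s=1.330000, y=0.059592: f=-0.384951 → y ← 0.059592 + 0.11·(-0.384951) = 0.017247
s=1.440000, y=0.017247: f=-0.371232 → y ← 0.017247 + 0.11·(-0.371232) = -0.023588
y(1.55) ≈ -0.0236

-0.0236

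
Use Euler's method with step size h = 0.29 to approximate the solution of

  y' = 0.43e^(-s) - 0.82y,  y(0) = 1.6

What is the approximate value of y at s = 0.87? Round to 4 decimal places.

0.9219

Euler: y_{n+1} = y_n + h·f(s_n, y_n).
s=0.000000, y=1.600000: f=-0.882000 → y ← 1.600000 + 0.29·(-0.882000) = 1.344220
s=0.290000, y=1.344220: f=-0.780507 → y ← 1.344220 + 0.29·(-0.780507) = 1.117873
s=0.580000, y=1.117873: f=-0.675900 → y ← 1.117873 + 0.29·(-0.675900) = 0.921862
y(0.87) ≈ 0.9219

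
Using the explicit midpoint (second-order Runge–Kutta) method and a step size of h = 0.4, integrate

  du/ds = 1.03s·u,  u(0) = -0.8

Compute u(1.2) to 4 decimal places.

-1.6244

Midpoint: k1 = f(s_n, u_n); k2 = f(s_n + h/2, u_n + (h/2)·k1); u_{n+1} = u_n + h·k2.
s=0.000000, u=-0.800000:
  k1 = f(0.000000, -0.800000) = 0.000000
  k2 = f(0.200000, -0.800000) = -0.164800
  u ← -0.800000 + 0.4·(-0.164800) = -0.865920
s=0.400000, u=-0.865920:
  k1 = f(0.400000, -0.865920) = -0.356759
  k2 = f(0.600000, -0.937272) = -0.579234
  u ← -0.865920 + 0.4·(-0.579234) = -1.097614
s=0.800000, u=-1.097614:
  k1 = f(0.800000, -1.097614) = -0.904434
  k2 = f(1.000000, -1.278500) = -1.316855
  u ← -1.097614 + 0.4·(-1.316855) = -1.624356
u(1.2) ≈ -1.6244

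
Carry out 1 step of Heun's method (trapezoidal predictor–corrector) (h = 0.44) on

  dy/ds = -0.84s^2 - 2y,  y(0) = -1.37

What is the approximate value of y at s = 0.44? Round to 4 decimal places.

Heun: k1 = f(s_n, y_n); k2 = f(s_n + h, y_n + h·k1); y_{n+1} = y_n + (h/2)·(k1 + k2).
s=0.000000, y=-1.370000:
  k1 = f(0.000000, -1.370000) = 2.740000
  k2 = f(0.440000, -0.164400) = 0.166176
  y ← -1.370000 + (0.44/2)·(2.740000 + 0.166176) = -0.730641
y(0.44) ≈ -0.7306

-0.7306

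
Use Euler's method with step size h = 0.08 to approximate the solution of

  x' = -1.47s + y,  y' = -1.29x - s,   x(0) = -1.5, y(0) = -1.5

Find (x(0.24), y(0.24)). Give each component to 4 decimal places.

-1.8506, -1.0180

Euler on (x,y): x_{n+1} = x_n + h·x', y_{n+1} = y_n + h·y'.
0.000000: (-1.500000, -1.500000); f=(-1.500000, 1.935000) → (-1.620000, -1.345200)
0.080000: (-1.620000, -1.345200); f=(-1.462800, 2.009800) → (-1.737024, -1.184416)
0.160000: (-1.737024, -1.184416); f=(-1.419616, 2.080761) → (-1.850593, -1.017955)
(x(0.24), y(0.24)) ≈ (-1.8506, -1.0180)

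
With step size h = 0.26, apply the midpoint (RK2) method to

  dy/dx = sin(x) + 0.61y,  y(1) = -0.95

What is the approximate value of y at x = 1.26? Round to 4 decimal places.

-0.8601

Midpoint: k1 = f(x_n, y_n); k2 = f(x_n + h/2, y_n + (h/2)·k1); y_{n+1} = y_n + h·k2.
x=1.000000, y=-0.950000:
  k1 = f(1.000000, -0.950000) = 0.261971
  k2 = f(1.130000, -0.915944) = 0.345686
  y ← -0.950000 + 0.26·0.345686 = -0.860122
y(1.26) ≈ -0.8601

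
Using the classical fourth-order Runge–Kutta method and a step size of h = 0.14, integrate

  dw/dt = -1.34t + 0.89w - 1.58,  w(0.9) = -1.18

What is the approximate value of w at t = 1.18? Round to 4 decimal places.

RK4: k1 = f(t_n, w_n); k2 = f(t_n + h/2, w_n + (h/2)·k1); k3 = f(t_n + h/2, w_n + (h/2)·k2); k4 = f(t_n + h, w_n + h·k3); w_{n+1} = w_n + (h/6)·(k1 + 2k2 + 2k3 + k4).
t=0.900000, w=-1.180000:
  k1 = f(0.900000, -1.180000) = -3.836200
  k2 = f(0.970000, -1.448534) = -4.168995
  k3 = f(0.970000, -1.471830) = -4.189728
  k4 = f(1.040000, -1.766562) = -4.545840
  w ← -1.180000 + (0.14/6)·(k1 + 2k2 + 2k3 + k4) = -1.765655
t=1.040000, w=-1.765655:
  k1 = f(1.040000, -1.765655) = -4.545033
  k2 = f(1.110000, -2.083807) = -4.921988
  k3 = f(1.110000, -2.110194) = -4.945473
  k4 = f(1.180000, -2.458021) = -5.348839
  w ← -1.765655 + (0.14/6)·(k1 + 2k2 + 2k3 + k4) = -2.456993
w(1.18) ≈ -2.4570

-2.4570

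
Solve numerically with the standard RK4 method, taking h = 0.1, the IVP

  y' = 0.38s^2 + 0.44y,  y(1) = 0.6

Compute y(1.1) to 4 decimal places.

0.6698

RK4: k1 = f(s_n, y_n); k2 = f(s_n + h/2, y_n + (h/2)·k1); k3 = f(s_n + h/2, y_n + (h/2)·k2); k4 = f(s_n + h, y_n + h·k3); y_{n+1} = y_n + (h/6)·(k1 + 2k2 + 2k3 + k4).
s=1.000000, y=0.600000:
  k1 = f(1.000000, 0.600000) = 0.644000
  k2 = f(1.050000, 0.632200) = 0.697118
  k3 = f(1.050000, 0.634856) = 0.698287
  k4 = f(1.100000, 0.669829) = 0.754525
  y ← 0.600000 + (0.1/6)·(k1 + 2k2 + 2k3 + k4) = 0.669822
y(1.1) ≈ 0.6698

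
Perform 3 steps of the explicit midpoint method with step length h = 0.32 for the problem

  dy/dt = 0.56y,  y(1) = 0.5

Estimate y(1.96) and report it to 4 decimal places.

0.8538

Midpoint: k1 = f(t_n, y_n); k2 = f(t_n + h/2, y_n + (h/2)·k1); y_{n+1} = y_n + h·k2.
t=1.000000, y=0.500000:
  k1 = f(1.000000, 0.500000) = 0.280000
  k2 = f(1.160000, 0.544800) = 0.305088
  y ← 0.500000 + 0.32·0.305088 = 0.597628
t=1.320000, y=0.597628:
  k1 = f(1.320000, 0.597628) = 0.334672
  k2 = f(1.480000, 0.651176) = 0.364658
  y ← 0.597628 + 0.32·0.364658 = 0.714319
t=1.640000, y=0.714319:
  k1 = f(1.640000, 0.714319) = 0.400019
  k2 = f(1.800000, 0.778322) = 0.435860
  y ← 0.714319 + 0.32·0.435860 = 0.853794
y(1.96) ≈ 0.8538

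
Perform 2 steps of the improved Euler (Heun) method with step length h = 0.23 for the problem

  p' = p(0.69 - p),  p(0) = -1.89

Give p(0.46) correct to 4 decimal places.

-12.7487

Heun: k1 = f(x_n, p_n); k2 = f(x_n + h, p_n + h·k1); p_{n+1} = p_n + (h/2)·(k1 + k2).
x=0.000000, p=-1.890000:
  k1 = f(0.000000, -1.890000) = -4.876200
  k2 = f(0.230000, -3.011526) = -11.147242
  p ← -1.890000 + (0.23/2)·(-4.876200 + (-11.147242)) = -3.732696
x=0.230000, p=-3.732696:
  k1 = f(0.230000, -3.732696) = -16.508578
  k2 = f(0.460000, -7.529669) = -61.891383
  p ← -3.732696 + (0.23/2)·(-16.508578 + (-61.891383)) = -12.748691
p(0.46) ≈ -12.7487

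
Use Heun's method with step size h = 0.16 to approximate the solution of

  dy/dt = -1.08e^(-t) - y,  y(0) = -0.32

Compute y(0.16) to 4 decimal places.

Heun: k1 = f(t_n, y_n); k2 = f(t_n + h, y_n + h·k1); y_{n+1} = y_n + (h/2)·(k1 + k2).
t=0.000000, y=-0.320000:
  k1 = f(0.000000, -0.320000) = -0.760000
  k2 = f(0.160000, -0.441600) = -0.478715
  y ← -0.320000 + (0.16/2)·(-0.760000 + (-0.478715)) = -0.419097
y(0.16) ≈ -0.4191

-0.4191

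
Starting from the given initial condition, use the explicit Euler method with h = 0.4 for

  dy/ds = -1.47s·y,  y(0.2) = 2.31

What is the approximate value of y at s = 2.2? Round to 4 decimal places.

Euler: y_{n+1} = y_n + h·f(s_n, y_n).
s=0.200000, y=2.310000: f=-0.679140 → y ← 2.310000 + 0.4·(-0.679140) = 2.038344
s=0.600000, y=2.038344: f=-1.797819 → y ← 2.038344 + 0.4·(-1.797819) = 1.319216
s=1.000000, y=1.319216: f=-1.939248 → y ← 1.319216 + 0.4·(-1.939248) = 0.543517
s=1.400000, y=0.543517: f=-1.118558 → y ← 0.543517 + 0.4·(-1.118558) = 0.096094
s=1.800000, y=0.096094: f=-0.254264 → y ← 0.096094 + 0.4·(-0.254264) = -0.005612
y(2.2) ≈ -0.0056

-0.0056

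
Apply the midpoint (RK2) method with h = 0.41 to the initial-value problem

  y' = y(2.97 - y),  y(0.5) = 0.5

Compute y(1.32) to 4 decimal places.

Midpoint: k1 = f(t_n, y_n); k2 = f(t_n + h/2, y_n + (h/2)·k1); y_{n+1} = y_n + h·k2.
t=0.500000, y=0.500000:
  k1 = f(0.500000, 0.500000) = 1.235000
  k2 = f(0.705000, 0.753175) = 1.669657
  y ← 0.500000 + 0.41·1.669657 = 1.184559
t=0.910000, y=1.184559:
  k1 = f(0.910000, 1.184559) = 2.114960
  k2 = f(1.115000, 1.618126) = 2.187502
  y ← 1.184559 + 0.41·2.187502 = 2.081435
y(1.32) ≈ 2.0814

2.0814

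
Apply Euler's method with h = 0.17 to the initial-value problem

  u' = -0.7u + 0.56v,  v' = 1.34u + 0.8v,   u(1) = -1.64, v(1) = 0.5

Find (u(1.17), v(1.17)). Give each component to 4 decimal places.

Euler on (u,v): u_{n+1} = u_n + h·u', v_{n+1} = v_n + h·v'.
1.000000: (-1.640000, 0.500000); f=(1.428000, -1.797600) → (-1.397240, 0.194408)
(u(1.17), v(1.17)) ≈ (-1.3972, 0.1944)

-1.3972, 0.1944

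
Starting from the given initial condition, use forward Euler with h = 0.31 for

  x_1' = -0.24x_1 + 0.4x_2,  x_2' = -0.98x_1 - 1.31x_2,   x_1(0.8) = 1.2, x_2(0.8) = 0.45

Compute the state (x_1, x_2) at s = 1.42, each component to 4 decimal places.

1.0677, -0.4122

Euler on (x_1,x_2): x_1_{n+1} = x_1_n + h·x_1', x_2_{n+1} = x_2_n + h·x_2'.
0.800000: (1.200000, 0.450000); f=(-0.108000, -1.765500) → (1.166520, -0.097305)
1.110000: (1.166520, -0.097305); f=(-0.318887, -1.015720) → (1.067665, -0.412178)
(x_1(1.42), x_2(1.42)) ≈ (1.0677, -0.4122)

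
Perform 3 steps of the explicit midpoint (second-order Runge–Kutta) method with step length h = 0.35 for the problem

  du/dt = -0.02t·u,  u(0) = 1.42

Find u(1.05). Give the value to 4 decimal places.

Midpoint: k1 = f(t_n, u_n); k2 = f(t_n + h/2, u_n + (h/2)·k1); u_{n+1} = u_n + h·k2.
t=0.000000, u=1.420000:
  k1 = f(0.000000, 1.420000) = 0.000000
  k2 = f(0.175000, 1.420000) = -0.004970
  u ← 1.420000 + 0.35·(-0.004970) = 1.418260
t=0.350000, u=1.418260:
  k1 = f(0.350000, 1.418260) = -0.009928
  k2 = f(0.525000, 1.416523) = -0.014873
  u ← 1.418260 + 0.35·(-0.014873) = 1.413055
t=0.700000, u=1.413055:
  k1 = f(0.700000, 1.413055) = -0.019783
  k2 = f(0.875000, 1.409593) = -0.024668
  u ← 1.413055 + 0.35·(-0.024668) = 1.404421
u(1.05) ≈ 1.4044

1.4044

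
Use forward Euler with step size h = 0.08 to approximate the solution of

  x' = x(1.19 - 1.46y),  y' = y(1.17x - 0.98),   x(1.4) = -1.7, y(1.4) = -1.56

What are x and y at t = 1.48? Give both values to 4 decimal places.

-2.1716, -1.1895

Euler on (x,y): x_{n+1} = x_n + h·x', y_{n+1} = y_n + h·y'.
1.400000: (-1.700000, -1.560000); f=(-5.894920, 4.631640) → (-2.171594, -1.189469)
(x(1.48), y(1.48)) ≈ (-2.1716, -1.1895)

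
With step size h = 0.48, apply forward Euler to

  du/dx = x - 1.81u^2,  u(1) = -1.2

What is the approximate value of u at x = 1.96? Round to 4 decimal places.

Euler: u_{n+1} = u_n + h·f(x_n, u_n).
x=1.000000, u=-1.200000: f=-1.606400 → u ← -1.200000 + 0.48·(-1.606400) = -1.971072
x=1.480000, u=-1.971072: f=-5.552076 → u ← -1.971072 + 0.48·(-5.552076) = -4.636068
u(1.96) ≈ -4.6361

-4.6361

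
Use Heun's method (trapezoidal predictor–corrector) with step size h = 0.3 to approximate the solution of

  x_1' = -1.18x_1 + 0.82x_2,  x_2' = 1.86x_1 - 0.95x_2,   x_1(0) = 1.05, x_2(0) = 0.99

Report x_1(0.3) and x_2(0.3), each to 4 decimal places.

0.9819, 1.2147

Heun on (x_1,x_2): k1 = f(t_n, state_n); k2 = f(t_n + h, state_n + h·k1); state_{n+1} = state_n + (h/2)·(k1 + k2).
0.000000: (1.050000, 0.990000)
  k1 = (-0.427200, 1.012500)
  predictor → (0.921840, 1.293750)
  k2 = (-0.026896, 0.485560)
  → (0.981886, 1.214709)
(x_1(0.3), x_2(0.3)) ≈ (0.9819, 1.2147)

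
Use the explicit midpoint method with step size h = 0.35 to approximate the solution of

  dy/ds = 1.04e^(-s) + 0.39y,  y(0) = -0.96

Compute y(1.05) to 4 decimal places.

Midpoint: k1 = f(s_n, y_n); k2 = f(s_n + h/2, y_n + (h/2)·k1); y_{n+1} = y_n + h·k2.
s=0.000000, y=-0.960000:
  k1 = f(0.000000, -0.960000) = 0.665600
  k2 = f(0.175000, -0.843520) = 0.544063
  y ← -0.960000 + 0.35·0.544063 = -0.769578
s=0.350000, y=-0.769578:
  k1 = f(0.350000, -0.769578) = 0.432740
  k2 = f(0.525000, -0.693849) = 0.344617
  y ← -0.769578 + 0.35·0.344617 = -0.648962
s=0.700000, y=-0.648962:
  k1 = f(0.700000, -0.648962) = 0.263353
  k2 = f(0.875000, -0.602875) = 0.198415
  y ← -0.648962 + 0.35·0.198415 = -0.579517
y(1.05) ≈ -0.5795

-0.5795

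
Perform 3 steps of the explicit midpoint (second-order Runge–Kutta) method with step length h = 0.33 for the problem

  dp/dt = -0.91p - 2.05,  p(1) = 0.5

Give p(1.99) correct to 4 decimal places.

Midpoint: k1 = f(t_n, p_n); k2 = f(t_n + h/2, p_n + (h/2)·k1); p_{n+1} = p_n + h·k2.
t=1.000000, p=0.500000:
  k1 = f(1.000000, 0.500000) = -2.505000
  k2 = f(1.165000, 0.086675) = -2.128874
  p ← 0.500000 + 0.33·(-2.128874) = -0.202529
t=1.330000, p=-0.202529:
  k1 = f(1.330000, -0.202529) = -1.865699
  k2 = f(1.495000, -0.510369) = -1.585564
  p ← -0.202529 + 0.33·(-1.585564) = -0.725765
t=1.660000, p=-0.725765:
  k1 = f(1.660000, -0.725765) = -1.389554
  k2 = f(1.825000, -0.955041) = -1.180913
  p ← -0.725765 + 0.33·(-1.180913) = -1.115466
p(1.99) ≈ -1.1155

-1.1155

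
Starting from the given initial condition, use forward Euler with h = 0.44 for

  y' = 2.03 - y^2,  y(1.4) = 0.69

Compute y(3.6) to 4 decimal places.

1.4246

Euler: y_{n+1} = y_n + h·f(x_n, y_n).
x=1.400000, y=0.690000: f=1.553900 → y ← 0.690000 + 0.44·1.553900 = 1.373716
x=1.840000, y=1.373716: f=0.142904 → y ← 1.373716 + 0.44·0.142904 = 1.436594
x=2.280000, y=1.436594: f=-0.033802 → y ← 1.436594 + 0.44·(-0.033802) = 1.421721
x=2.720000, y=1.421721: f=0.008709 → y ← 1.421721 + 0.44·0.008709 = 1.425553
x=3.160000, y=1.425553: f=-0.002202 → y ← 1.425553 + 0.44·(-0.002202) = 1.424584
y(3.6) ≈ 1.4246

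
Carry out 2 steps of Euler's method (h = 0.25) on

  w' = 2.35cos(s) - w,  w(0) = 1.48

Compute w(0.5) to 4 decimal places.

1.8424

Euler: w_{n+1} = w_n + h·f(s_n, w_n).
s=0.000000, w=1.480000: f=0.870000 → w ← 1.480000 + 0.25·0.870000 = 1.697500
s=0.250000, w=1.697500: f=0.579444 → w ← 1.697500 + 0.25·0.579444 = 1.842361
w(0.5) ≈ 1.8424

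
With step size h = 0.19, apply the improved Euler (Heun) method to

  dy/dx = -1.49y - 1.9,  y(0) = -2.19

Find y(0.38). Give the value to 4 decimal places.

Heun: k1 = f(x_n, y_n); k2 = f(x_n + h, y_n + h·k1); y_{n+1} = y_n + (h/2)·(k1 + k2).
x=0.000000, y=-2.190000:
  k1 = f(0.000000, -2.190000) = 1.363100
  k2 = f(0.190000, -1.931011) = 0.977206
  y ← -2.190000 + (0.19/2)·(1.363100 + 0.977206) = -1.967671
x=0.190000, y=-1.967671:
  k1 = f(0.190000, -1.967671) = 1.031830
  k2 = f(0.380000, -1.771623) = 0.739719
  y ← -1.967671 + (0.19/2)·(1.031830 + 0.739719) = -1.799374
y(0.38) ≈ -1.7994

-1.7994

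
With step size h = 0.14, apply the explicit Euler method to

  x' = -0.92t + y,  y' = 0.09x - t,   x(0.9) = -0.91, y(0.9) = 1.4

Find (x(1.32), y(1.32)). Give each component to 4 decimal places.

Euler on (x,y): x_{n+1} = x_n + h·x', y_{n+1} = y_n + h·y'.
0.900000: (-0.910000, 1.400000); f=(0.572000, -0.981900) → (-0.829920, 1.262534)
1.040000: (-0.829920, 1.262534); f=(0.305734, -1.114693) → (-0.787117, 1.106477)
1.180000: (-0.787117, 1.106477); f=(0.020877, -1.250841) → (-0.784194, 0.931359)
(x(1.32), y(1.32)) ≈ (-0.7842, 0.9314)

-0.7842, 0.9314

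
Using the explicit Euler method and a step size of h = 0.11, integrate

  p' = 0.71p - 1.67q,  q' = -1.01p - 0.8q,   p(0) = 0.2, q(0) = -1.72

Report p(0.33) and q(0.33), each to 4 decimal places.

1.2103, -1.4732

Euler on (p,q): p_{n+1} = p_n + h·p', q_{n+1} = q_n + h·q'.
0.000000: (0.200000, -1.720000); f=(3.014400, 1.174000) → (0.531584, -1.590860)
0.110000: (0.531584, -1.590860); f=(3.034161, 0.735788) → (0.865342, -1.509923)
0.220000: (0.865342, -1.509923); f=(3.135965, 0.333944) → (1.210298, -1.473190)
(p(0.33), q(0.33)) ≈ (1.2103, -1.4732)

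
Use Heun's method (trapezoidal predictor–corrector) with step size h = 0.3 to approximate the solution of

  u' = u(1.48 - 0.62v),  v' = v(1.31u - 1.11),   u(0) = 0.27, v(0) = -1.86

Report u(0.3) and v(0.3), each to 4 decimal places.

0.5486, -1.5461

Heun on (u,v): k1 = f(s_n, state_n); k2 = f(s_n + h, state_n + h·k1); state_{n+1} = state_n + (h/2)·(k1 + k2).
0.000000: (0.270000, -1.860000)
  k1 = (0.710964, 1.406718)
  predictor → (0.483289, -1.437985)
  k2 = (1.146145, 0.685762)
  → (0.548566, -1.546128)
(u(0.3), v(0.3)) ≈ (0.5486, -1.5461)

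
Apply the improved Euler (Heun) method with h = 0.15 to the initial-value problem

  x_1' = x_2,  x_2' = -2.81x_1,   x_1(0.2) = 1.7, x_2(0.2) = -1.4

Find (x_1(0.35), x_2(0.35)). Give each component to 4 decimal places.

Heun on (x_1,x_2): k1 = f(t_n, state_n); k2 = f(t_n + h, state_n + h·k1); state_{n+1} = state_n + (h/2)·(k1 + k2).
0.200000: (1.700000, -1.400000)
  k1 = (-1.400000, -4.777000)
  predictor → (1.490000, -2.116550)
  k2 = (-2.116550, -4.186900)
  → (1.436259, -2.072292)
(x_1(0.35), x_2(0.35)) ≈ (1.4363, -2.0723)

1.4363, -2.0723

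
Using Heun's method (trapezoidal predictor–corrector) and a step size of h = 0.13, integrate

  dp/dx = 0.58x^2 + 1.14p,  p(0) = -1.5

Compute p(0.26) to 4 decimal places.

Heun: k1 = f(x_n, p_n); k2 = f(x_n + h, p_n + h·k1); p_{n+1} = p_n + (h/2)·(k1 + k2).
x=0.000000, p=-1.500000:
  k1 = f(0.000000, -1.500000) = -1.710000
  k2 = f(0.130000, -1.722300) = -1.953620
  p ← -1.500000 + (0.13/2)·(-1.710000 + (-1.953620)) = -1.738135
x=0.130000, p=-1.738135:
  k1 = f(0.130000, -1.738135) = -1.971672
  k2 = f(0.260000, -1.994453) = -2.234468
  p ← -1.738135 + (0.13/2)·(-1.971672 + (-2.234468)) = -2.011534
p(0.26) ≈ -2.0115

-2.0115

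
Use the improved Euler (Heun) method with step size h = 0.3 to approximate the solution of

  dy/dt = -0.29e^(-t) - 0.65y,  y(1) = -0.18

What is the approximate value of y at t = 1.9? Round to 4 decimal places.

Heun: k1 = f(t_n, y_n); k2 = f(t_n + h, y_n + h·k1); y_{n+1} = y_n + (h/2)·(k1 + k2).
t=1.000000, y=-0.180000:
  k1 = f(1.000000, -0.180000) = 0.010315
  k2 = f(1.300000, -0.176906) = 0.035954
  y ← -0.180000 + (0.3/2)·(0.010315 + 0.035954) = -0.173060
t=1.300000, y=-0.173060:
  k1 = f(1.300000, -0.173060) = 0.033455
  k2 = f(1.600000, -0.163023) = 0.047415
  y ← -0.173060 + (0.3/2)·(0.033455 + 0.047415) = -0.160929
t=1.600000, y=-0.160929:
  k1 = f(1.600000, -0.160929) = 0.046054
  k2 = f(1.900000, -0.147113) = 0.052249
  y ← -0.160929 + (0.3/2)·(0.046054 + 0.052249) = -0.146184
y(1.9) ≈ -0.1462

-0.1462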